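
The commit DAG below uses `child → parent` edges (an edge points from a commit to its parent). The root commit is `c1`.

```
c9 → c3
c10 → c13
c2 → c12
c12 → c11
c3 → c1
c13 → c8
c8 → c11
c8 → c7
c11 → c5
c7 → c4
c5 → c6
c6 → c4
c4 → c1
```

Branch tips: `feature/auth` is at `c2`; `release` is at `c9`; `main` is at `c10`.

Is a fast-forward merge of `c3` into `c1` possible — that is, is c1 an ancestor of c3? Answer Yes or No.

A fast-forward from c1 to c3 is possible iff c1 is an ancestor of c3.
Ancestors of c3: {c1, c3}.
c1 is among them, so fast-forward is possible.

Yes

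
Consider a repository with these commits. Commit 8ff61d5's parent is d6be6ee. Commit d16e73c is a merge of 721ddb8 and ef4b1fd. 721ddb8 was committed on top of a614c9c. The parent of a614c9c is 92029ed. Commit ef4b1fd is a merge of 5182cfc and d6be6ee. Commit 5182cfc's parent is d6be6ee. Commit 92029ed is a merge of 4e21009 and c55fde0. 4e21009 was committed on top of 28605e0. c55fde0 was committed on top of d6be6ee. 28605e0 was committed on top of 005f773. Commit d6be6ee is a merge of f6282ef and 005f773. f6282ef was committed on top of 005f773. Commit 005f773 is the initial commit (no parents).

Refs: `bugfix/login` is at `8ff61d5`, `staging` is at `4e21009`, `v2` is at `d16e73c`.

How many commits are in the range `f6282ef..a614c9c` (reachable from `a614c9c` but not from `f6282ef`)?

Reachable from a614c9c: {005f773, 28605e0, 4e21009, 92029ed, a614c9c, c55fde0, d6be6ee, f6282ef}.
Reachable from f6282ef: {005f773, f6282ef}.
In a614c9c's history but not f6282ef's: {28605e0, 4e21009, 92029ed, a614c9c, c55fde0, d6be6ee} — 6 commits.

6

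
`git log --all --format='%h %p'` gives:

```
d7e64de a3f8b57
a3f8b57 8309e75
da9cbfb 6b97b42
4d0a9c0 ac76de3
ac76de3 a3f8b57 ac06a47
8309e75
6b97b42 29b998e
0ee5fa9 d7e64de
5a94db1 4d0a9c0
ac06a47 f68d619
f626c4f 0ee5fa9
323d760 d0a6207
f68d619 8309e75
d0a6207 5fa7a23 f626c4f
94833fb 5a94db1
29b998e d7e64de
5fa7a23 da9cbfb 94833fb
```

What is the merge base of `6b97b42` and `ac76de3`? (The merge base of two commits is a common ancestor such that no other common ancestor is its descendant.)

a3f8b57

Ancestors of 6b97b42: {29b998e, 6b97b42, 8309e75, a3f8b57, d7e64de}.
Ancestors of ac76de3: {8309e75, a3f8b57, ac06a47, ac76de3, f68d619}.
Common ancestors: {8309e75, a3f8b57}.
Among these, a3f8b57 is not an ancestor of any other common ancestor — it is the merge base.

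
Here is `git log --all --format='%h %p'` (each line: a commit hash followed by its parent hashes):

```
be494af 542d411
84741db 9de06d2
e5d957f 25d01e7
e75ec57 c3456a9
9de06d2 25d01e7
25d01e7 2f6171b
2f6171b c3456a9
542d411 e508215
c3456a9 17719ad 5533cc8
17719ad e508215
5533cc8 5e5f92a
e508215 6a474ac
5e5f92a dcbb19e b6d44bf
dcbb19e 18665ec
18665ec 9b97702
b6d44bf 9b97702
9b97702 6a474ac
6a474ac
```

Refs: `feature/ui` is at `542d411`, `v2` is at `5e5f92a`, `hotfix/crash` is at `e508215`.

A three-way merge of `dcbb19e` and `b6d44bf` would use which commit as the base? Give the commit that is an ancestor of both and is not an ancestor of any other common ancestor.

Ancestors of dcbb19e: {18665ec, 6a474ac, 9b97702, dcbb19e}.
Ancestors of b6d44bf: {6a474ac, 9b97702, b6d44bf}.
Common ancestors: {6a474ac, 9b97702}.
Among these, 9b97702 is not an ancestor of any other common ancestor — it is the merge base.

9b97702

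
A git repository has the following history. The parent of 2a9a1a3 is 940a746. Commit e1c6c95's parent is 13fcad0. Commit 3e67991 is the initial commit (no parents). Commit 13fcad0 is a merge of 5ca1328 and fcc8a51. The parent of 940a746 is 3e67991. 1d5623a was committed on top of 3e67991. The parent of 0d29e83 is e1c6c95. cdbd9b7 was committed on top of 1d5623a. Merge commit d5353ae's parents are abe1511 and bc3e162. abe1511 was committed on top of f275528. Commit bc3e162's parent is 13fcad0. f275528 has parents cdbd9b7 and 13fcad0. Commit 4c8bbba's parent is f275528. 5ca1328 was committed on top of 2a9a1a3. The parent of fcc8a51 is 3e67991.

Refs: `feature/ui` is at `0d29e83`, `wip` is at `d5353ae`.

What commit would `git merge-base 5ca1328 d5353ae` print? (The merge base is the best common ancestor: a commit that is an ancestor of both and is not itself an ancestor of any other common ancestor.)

5ca1328

Ancestors of 5ca1328: {2a9a1a3, 3e67991, 5ca1328, 940a746}.
Ancestors of d5353ae: {13fcad0, 1d5623a, 2a9a1a3, 3e67991, 5ca1328, 940a746, abe1511, bc3e162, cdbd9b7, d5353ae, f275528, fcc8a51}.
Common ancestors: {2a9a1a3, 3e67991, 5ca1328, 940a746}.
Among these, 5ca1328 is not an ancestor of any other common ancestor — it is the merge base.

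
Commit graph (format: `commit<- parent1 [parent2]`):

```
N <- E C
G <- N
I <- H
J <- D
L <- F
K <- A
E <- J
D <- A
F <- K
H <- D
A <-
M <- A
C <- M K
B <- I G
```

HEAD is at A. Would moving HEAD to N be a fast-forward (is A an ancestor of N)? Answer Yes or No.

Yes

A fast-forward from A to N is possible iff A is an ancestor of N.
Ancestors of N: {A, C, D, E, J, K, M, N}.
A is among them, so fast-forward is possible.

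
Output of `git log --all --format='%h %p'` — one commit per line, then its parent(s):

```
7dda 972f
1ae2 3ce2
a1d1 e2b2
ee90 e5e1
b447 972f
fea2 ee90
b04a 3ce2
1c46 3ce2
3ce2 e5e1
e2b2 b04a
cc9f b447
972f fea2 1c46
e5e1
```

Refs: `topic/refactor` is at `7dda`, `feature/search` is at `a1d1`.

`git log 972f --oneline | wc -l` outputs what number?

Walking parent pointers from 972f: reachable set = {1c46, 3ce2, 972f, e5e1, ee90, fea2}.
That is 6 commits.

6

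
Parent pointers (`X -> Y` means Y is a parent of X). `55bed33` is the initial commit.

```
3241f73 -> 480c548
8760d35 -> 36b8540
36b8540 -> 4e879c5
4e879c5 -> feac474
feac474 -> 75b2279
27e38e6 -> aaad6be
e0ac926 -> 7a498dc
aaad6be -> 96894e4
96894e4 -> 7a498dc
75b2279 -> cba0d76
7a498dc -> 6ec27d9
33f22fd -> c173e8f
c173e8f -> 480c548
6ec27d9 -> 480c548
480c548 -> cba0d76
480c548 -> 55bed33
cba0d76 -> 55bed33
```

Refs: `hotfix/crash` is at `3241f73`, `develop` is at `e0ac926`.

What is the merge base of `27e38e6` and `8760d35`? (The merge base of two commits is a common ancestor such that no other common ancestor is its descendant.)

Ancestors of 27e38e6: {27e38e6, 480c548, 55bed33, 6ec27d9, 7a498dc, 96894e4, aaad6be, cba0d76}.
Ancestors of 8760d35: {36b8540, 4e879c5, 55bed33, 75b2279, 8760d35, cba0d76, feac474}.
Common ancestors: {55bed33, cba0d76}.
Among these, cba0d76 is not an ancestor of any other common ancestor — it is the merge base.

cba0d76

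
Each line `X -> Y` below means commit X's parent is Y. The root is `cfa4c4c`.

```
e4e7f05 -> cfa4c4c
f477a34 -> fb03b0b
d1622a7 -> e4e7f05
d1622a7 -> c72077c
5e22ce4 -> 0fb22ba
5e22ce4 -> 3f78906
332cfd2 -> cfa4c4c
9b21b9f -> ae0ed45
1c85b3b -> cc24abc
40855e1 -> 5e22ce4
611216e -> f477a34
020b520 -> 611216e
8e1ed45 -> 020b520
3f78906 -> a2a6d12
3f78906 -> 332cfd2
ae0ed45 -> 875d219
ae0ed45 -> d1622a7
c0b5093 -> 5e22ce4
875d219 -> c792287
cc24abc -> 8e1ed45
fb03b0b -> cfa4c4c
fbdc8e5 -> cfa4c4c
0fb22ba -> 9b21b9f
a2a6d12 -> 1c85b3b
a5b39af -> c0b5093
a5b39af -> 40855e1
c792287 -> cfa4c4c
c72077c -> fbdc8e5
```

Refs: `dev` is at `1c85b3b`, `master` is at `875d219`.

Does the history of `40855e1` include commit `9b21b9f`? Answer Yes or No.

Ancestors of 40855e1 (commits reachable by following parents): {020b520, 0fb22ba, 1c85b3b, 332cfd2, 3f78906, 40855e1, 5e22ce4, 611216e, 875d219, 8e1ed45, 9b21b9f, a2a6d12, ae0ed45, c72077c, c792287, cc24abc, cfa4c4c, d1622a7, e4e7f05, f477a34, fb03b0b, fbdc8e5}.
9b21b9f is in that set, so it is an ancestor of 40855e1.

Yes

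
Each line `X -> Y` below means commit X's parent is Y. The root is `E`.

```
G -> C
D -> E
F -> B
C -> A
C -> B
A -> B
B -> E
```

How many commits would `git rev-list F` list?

Walking parent pointers from F: reachable set = {B, E, F}.
That is 3 commits.

3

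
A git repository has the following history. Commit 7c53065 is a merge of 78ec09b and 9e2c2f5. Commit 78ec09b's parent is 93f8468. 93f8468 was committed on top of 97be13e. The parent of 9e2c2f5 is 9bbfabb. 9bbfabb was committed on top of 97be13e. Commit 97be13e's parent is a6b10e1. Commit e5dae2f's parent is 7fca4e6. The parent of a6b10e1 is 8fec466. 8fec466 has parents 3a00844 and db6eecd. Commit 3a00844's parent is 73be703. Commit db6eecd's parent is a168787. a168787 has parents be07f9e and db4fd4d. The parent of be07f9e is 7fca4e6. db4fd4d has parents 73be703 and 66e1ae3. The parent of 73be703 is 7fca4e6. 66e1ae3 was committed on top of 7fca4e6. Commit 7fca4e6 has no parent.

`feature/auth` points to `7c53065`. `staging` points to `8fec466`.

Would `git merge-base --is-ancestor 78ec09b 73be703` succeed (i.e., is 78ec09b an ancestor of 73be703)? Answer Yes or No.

No

Ancestors of 73be703: {73be703, 7fca4e6}.
78ec09b is not in that set, so it is not an ancestor of 73be703.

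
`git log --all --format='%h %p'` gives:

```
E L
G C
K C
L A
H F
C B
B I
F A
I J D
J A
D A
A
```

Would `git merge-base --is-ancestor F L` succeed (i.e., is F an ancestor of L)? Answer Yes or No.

Ancestors of L: {A, L}.
F is not in that set, so it is not an ancestor of L.

No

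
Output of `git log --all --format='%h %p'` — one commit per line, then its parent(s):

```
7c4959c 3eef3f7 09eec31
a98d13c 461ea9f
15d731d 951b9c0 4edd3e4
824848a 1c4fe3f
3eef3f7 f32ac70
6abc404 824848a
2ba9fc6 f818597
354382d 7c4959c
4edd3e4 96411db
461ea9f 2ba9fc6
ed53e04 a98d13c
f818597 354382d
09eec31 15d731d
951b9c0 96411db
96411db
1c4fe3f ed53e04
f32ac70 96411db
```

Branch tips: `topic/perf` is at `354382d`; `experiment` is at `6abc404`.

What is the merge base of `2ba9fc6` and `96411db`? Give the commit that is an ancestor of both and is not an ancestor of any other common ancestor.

96411db

Ancestors of 2ba9fc6: {09eec31, 15d731d, 2ba9fc6, 354382d, 3eef3f7, 4edd3e4, 7c4959c, 951b9c0, 96411db, f32ac70, f818597}.
Ancestors of 96411db: {96411db}.
Common ancestors: {96411db}.
The only common ancestor is 96411db, so it is the merge base.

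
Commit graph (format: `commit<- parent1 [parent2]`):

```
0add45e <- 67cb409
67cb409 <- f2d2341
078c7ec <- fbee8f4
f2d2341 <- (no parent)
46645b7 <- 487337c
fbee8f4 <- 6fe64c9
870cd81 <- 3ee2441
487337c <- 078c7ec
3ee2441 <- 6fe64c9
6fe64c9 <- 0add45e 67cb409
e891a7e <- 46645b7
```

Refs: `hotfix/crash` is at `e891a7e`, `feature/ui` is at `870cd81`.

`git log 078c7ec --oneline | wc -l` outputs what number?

Walking parent pointers from 078c7ec: reachable set = {078c7ec, 0add45e, 67cb409, 6fe64c9, f2d2341, fbee8f4}.
That is 6 commits.

6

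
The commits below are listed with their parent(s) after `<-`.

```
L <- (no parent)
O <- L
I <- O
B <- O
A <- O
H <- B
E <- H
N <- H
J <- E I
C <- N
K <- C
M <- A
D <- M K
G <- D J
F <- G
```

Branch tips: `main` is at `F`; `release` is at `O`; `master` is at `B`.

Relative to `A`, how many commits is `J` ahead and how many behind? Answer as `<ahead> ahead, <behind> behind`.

5 ahead, 1 behind

Reachable from J: {B, E, H, I, J, L, O}.
Reachable from A: {A, L, O}.
Only in J's history (ahead): {B, E, H, I, J} — 5.
Only in A's history (behind): {A} — 1.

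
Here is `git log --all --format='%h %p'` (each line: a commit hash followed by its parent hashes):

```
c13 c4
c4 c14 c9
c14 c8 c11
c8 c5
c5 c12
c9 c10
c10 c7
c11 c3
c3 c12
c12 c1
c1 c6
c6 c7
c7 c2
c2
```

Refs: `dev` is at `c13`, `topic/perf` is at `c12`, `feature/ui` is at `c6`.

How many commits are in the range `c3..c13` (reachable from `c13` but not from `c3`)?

Reachable from c13: {c1, c10, c11, c12, c13, c14, c2, c3, c4, c5, c6, c7, c8, c9}.
Reachable from c3: {c1, c12, c2, c3, c6, c7}.
In c13's history but not c3's: {c10, c11, c13, c14, c4, c5, c8, c9} — 8 commits.

8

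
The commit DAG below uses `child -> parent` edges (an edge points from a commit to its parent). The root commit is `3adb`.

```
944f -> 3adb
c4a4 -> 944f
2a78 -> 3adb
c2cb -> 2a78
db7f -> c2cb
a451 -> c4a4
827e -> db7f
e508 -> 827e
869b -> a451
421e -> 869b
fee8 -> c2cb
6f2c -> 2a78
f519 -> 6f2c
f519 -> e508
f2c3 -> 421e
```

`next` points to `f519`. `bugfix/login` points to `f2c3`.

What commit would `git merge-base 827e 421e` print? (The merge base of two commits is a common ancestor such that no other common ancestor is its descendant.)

3adb

Ancestors of 827e: {2a78, 3adb, 827e, c2cb, db7f}.
Ancestors of 421e: {3adb, 421e, 869b, 944f, a451, c4a4}.
Common ancestors: {3adb}.
The only common ancestor is 3adb, so it is the merge base.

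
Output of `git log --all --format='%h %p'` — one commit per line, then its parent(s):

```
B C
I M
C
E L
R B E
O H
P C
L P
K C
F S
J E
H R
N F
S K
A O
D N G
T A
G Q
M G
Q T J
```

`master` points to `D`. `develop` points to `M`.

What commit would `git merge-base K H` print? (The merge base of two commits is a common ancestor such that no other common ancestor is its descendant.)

C

Ancestors of K: {C, K}.
Ancestors of H: {B, C, E, H, L, P, R}.
Common ancestors: {C}.
The only common ancestor is C, so it is the merge base.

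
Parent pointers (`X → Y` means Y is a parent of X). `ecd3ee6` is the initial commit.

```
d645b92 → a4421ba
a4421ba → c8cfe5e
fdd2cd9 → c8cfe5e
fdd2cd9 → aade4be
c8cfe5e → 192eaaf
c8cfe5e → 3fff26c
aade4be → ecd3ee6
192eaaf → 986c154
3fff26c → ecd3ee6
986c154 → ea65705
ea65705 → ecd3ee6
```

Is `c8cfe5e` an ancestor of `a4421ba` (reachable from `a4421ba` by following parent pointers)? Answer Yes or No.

Yes

Ancestors of a4421ba (commits reachable by following parents): {192eaaf, 3fff26c, 986c154, a4421ba, c8cfe5e, ea65705, ecd3ee6}.
c8cfe5e is in that set, so it is an ancestor of a4421ba.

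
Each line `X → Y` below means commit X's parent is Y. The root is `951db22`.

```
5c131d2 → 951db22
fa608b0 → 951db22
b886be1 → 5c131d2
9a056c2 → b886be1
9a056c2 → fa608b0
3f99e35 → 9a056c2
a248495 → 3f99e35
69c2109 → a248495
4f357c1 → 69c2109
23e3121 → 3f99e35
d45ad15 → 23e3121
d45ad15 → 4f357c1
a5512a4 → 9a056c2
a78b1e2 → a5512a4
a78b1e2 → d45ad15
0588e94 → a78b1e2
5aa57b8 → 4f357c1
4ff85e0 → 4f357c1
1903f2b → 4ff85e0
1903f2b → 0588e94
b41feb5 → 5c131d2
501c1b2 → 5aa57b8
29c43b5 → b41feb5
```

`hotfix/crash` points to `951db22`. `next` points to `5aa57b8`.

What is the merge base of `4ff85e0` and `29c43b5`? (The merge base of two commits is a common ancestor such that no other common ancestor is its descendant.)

5c131d2

Ancestors of 4ff85e0: {3f99e35, 4f357c1, 4ff85e0, 5c131d2, 69c2109, 951db22, 9a056c2, a248495, b886be1, fa608b0}.
Ancestors of 29c43b5: {29c43b5, 5c131d2, 951db22, b41feb5}.
Common ancestors: {5c131d2, 951db22}.
Among these, 5c131d2 is not an ancestor of any other common ancestor — it is the merge base.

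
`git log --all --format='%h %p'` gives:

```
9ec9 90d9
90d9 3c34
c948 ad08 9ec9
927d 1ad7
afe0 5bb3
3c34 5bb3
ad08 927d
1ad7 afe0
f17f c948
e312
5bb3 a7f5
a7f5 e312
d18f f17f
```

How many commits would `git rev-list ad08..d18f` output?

Reachable from d18f: {1ad7, 3c34, 5bb3, 90d9, 927d, 9ec9, a7f5, ad08, afe0, c948, d18f, e312, f17f}.
Reachable from ad08: {1ad7, 5bb3, 927d, a7f5, ad08, afe0, e312}.
In d18f's history but not ad08's: {3c34, 90d9, 9ec9, c948, d18f, f17f} — 6 commits.

6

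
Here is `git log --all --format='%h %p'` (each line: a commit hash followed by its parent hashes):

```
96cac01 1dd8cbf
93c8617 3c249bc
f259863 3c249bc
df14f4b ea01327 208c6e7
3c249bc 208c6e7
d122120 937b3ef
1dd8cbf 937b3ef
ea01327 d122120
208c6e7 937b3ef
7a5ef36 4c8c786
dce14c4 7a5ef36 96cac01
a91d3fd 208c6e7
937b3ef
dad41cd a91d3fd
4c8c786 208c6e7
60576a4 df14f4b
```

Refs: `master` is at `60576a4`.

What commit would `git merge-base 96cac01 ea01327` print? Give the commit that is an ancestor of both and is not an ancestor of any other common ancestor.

Ancestors of 96cac01: {1dd8cbf, 937b3ef, 96cac01}.
Ancestors of ea01327: {937b3ef, d122120, ea01327}.
Common ancestors: {937b3ef}.
The only common ancestor is 937b3ef, so it is the merge base.

937b3ef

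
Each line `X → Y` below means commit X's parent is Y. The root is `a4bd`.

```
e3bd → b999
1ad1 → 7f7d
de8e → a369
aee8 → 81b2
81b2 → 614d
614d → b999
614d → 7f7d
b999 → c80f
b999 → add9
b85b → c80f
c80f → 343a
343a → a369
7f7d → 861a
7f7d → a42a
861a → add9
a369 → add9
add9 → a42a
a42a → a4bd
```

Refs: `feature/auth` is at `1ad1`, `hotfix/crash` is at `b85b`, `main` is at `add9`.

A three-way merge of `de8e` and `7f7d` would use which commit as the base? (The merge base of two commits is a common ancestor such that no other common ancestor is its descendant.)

Ancestors of de8e: {a369, a42a, a4bd, add9, de8e}.
Ancestors of 7f7d: {7f7d, 861a, a42a, a4bd, add9}.
Common ancestors: {a42a, a4bd, add9}.
Among these, add9 is not an ancestor of any other common ancestor — it is the merge base.

add9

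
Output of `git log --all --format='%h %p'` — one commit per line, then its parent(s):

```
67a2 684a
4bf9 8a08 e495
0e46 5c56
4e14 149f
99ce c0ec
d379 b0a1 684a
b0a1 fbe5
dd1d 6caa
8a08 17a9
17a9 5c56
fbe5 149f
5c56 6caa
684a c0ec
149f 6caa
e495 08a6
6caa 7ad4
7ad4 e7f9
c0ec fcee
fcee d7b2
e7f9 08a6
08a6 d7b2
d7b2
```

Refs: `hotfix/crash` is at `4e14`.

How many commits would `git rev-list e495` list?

Walking parent pointers from e495: reachable set = {08a6, d7b2, e495}.
That is 3 commits.

3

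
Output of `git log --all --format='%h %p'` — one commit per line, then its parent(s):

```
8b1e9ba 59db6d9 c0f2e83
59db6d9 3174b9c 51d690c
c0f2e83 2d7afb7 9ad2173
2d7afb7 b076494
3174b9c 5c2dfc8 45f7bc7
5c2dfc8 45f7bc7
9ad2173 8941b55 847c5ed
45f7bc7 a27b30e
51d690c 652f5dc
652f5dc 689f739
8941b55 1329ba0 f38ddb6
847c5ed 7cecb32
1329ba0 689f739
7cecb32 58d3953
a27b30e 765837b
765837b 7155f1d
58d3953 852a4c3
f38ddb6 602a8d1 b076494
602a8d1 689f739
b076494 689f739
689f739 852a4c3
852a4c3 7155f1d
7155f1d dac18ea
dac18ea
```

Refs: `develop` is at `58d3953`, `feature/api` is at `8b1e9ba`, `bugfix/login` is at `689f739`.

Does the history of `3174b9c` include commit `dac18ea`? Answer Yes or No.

Ancestors of 3174b9c (commits reachable by following parents): {3174b9c, 45f7bc7, 5c2dfc8, 7155f1d, 765837b, a27b30e, dac18ea}.
dac18ea is in that set, so it is an ancestor of 3174b9c.

Yes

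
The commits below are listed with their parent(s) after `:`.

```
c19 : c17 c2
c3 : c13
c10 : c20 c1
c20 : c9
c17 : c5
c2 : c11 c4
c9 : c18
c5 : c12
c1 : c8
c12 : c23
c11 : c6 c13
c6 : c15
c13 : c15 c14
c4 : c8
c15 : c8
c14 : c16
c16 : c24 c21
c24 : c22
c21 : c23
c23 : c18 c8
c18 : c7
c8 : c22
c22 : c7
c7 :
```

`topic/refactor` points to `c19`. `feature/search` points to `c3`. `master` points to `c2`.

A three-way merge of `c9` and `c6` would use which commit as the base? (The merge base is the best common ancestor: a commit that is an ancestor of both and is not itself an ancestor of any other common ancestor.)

Ancestors of c9: {c18, c7, c9}.
Ancestors of c6: {c15, c22, c6, c7, c8}.
Common ancestors: {c7}.
The only common ancestor is c7, so it is the merge base.

c7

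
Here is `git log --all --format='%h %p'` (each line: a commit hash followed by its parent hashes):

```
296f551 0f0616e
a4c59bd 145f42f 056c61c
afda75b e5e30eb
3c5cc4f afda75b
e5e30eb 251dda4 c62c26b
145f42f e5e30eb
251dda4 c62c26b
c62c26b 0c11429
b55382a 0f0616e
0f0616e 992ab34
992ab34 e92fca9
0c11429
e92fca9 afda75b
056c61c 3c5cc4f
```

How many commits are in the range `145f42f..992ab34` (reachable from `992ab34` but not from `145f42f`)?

3

Reachable from 992ab34: {0c11429, 251dda4, 992ab34, afda75b, c62c26b, e5e30eb, e92fca9}.
Reachable from 145f42f: {0c11429, 145f42f, 251dda4, c62c26b, e5e30eb}.
In 992ab34's history but not 145f42f's: {992ab34, afda75b, e92fca9} — 3 commits.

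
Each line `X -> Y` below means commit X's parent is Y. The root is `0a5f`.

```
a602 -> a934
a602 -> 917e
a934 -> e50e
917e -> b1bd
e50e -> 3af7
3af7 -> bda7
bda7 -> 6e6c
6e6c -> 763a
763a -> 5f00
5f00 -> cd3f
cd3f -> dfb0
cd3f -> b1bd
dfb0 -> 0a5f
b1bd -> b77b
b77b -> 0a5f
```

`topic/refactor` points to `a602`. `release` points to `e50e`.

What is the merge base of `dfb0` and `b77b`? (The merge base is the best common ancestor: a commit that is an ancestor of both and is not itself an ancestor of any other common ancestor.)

0a5f

Ancestors of dfb0: {0a5f, dfb0}.
Ancestors of b77b: {0a5f, b77b}.
Common ancestors: {0a5f}.
The only common ancestor is 0a5f, so it is the merge base.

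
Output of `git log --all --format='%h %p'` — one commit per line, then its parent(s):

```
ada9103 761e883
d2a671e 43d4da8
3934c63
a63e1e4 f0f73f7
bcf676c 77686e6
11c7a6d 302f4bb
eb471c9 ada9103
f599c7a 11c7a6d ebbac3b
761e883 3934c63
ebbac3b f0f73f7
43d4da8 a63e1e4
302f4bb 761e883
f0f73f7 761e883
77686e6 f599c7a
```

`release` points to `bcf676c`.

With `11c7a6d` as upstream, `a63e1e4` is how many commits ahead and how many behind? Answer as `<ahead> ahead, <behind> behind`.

Reachable from a63e1e4: {3934c63, 761e883, a63e1e4, f0f73f7}.
Reachable from 11c7a6d: {11c7a6d, 302f4bb, 3934c63, 761e883}.
Only in a63e1e4's history (ahead): {a63e1e4, f0f73f7} — 2.
Only in 11c7a6d's history (behind): {11c7a6d, 302f4bb} — 2.

2 ahead, 2 behind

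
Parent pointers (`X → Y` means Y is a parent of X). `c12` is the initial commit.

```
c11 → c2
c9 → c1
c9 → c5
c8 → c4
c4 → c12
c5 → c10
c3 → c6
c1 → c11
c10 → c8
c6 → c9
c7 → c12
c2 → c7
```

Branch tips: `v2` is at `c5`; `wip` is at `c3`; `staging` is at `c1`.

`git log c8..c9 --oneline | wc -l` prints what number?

7

Reachable from c9: {c1, c10, c11, c12, c2, c4, c5, c7, c8, c9}.
Reachable from c8: {c12, c4, c8}.
In c9's history but not c8's: {c1, c10, c11, c2, c5, c7, c9} — 7 commits.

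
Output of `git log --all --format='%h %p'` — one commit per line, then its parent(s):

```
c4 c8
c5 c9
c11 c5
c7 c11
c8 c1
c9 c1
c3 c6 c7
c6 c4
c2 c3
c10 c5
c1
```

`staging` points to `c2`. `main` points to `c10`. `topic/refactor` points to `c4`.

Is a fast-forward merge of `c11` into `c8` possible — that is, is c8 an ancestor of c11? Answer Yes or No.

No

A fast-forward from c8 to c11 is possible iff c8 is an ancestor of c11.
Ancestors of c11: {c1, c11, c5, c9}.
c8 is not among them, so fast-forward is not possible.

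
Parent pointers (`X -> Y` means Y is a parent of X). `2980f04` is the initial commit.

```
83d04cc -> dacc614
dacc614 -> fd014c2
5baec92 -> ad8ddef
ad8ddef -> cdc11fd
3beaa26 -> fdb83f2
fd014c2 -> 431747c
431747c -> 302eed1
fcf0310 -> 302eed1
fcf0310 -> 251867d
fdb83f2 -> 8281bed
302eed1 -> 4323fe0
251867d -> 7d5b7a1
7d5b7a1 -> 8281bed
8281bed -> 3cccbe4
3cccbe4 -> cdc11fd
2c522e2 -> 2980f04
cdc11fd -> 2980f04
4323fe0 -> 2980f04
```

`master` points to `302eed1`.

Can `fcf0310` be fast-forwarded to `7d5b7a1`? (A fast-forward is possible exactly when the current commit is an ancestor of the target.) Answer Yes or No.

A fast-forward from fcf0310 to 7d5b7a1 is possible iff fcf0310 is an ancestor of 7d5b7a1.
Ancestors of 7d5b7a1: {2980f04, 3cccbe4, 7d5b7a1, 8281bed, cdc11fd}.
fcf0310 is not among them, so fast-forward is not possible.

No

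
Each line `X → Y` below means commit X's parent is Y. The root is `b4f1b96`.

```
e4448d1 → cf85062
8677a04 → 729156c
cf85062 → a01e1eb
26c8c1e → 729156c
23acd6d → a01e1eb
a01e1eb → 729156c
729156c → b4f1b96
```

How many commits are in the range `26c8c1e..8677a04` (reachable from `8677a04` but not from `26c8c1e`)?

Reachable from 8677a04: {729156c, 8677a04, b4f1b96}.
Reachable from 26c8c1e: {26c8c1e, 729156c, b4f1b96}.
In 8677a04's history but not 26c8c1e's: {8677a04} — 1 commit.

1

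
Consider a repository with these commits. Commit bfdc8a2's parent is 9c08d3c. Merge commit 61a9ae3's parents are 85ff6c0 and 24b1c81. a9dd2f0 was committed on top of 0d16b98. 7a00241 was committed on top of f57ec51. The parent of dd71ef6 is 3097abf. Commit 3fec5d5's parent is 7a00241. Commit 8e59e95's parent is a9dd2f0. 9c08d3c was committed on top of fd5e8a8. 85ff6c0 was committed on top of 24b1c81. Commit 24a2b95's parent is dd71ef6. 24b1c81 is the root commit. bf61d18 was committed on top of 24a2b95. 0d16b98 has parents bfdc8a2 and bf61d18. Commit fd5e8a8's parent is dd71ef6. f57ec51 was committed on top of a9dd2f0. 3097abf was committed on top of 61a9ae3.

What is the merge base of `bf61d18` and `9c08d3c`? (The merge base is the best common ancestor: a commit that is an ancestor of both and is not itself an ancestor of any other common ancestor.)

Ancestors of bf61d18: {24a2b95, 24b1c81, 3097abf, 61a9ae3, 85ff6c0, bf61d18, dd71ef6}.
Ancestors of 9c08d3c: {24b1c81, 3097abf, 61a9ae3, 85ff6c0, 9c08d3c, dd71ef6, fd5e8a8}.
Common ancestors: {24b1c81, 3097abf, 61a9ae3, 85ff6c0, dd71ef6}.
Among these, dd71ef6 is not an ancestor of any other common ancestor — it is the merge base.

dd71ef6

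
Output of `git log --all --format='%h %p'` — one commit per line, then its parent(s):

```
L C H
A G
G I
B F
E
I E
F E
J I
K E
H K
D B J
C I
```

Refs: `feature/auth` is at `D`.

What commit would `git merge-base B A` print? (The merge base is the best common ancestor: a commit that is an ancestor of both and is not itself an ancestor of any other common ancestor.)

Ancestors of B: {B, E, F}.
Ancestors of A: {A, E, G, I}.
Common ancestors: {E}.
The only common ancestor is E, so it is the merge base.

E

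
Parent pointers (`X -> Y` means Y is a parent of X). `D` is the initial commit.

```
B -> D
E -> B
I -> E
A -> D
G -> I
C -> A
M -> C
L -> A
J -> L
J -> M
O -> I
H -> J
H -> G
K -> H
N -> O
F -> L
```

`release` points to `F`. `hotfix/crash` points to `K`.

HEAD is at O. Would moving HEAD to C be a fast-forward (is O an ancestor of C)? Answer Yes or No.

A fast-forward from O to C is possible iff O is an ancestor of C.
Ancestors of C: {A, C, D}.
O is not among them, so fast-forward is not possible.

No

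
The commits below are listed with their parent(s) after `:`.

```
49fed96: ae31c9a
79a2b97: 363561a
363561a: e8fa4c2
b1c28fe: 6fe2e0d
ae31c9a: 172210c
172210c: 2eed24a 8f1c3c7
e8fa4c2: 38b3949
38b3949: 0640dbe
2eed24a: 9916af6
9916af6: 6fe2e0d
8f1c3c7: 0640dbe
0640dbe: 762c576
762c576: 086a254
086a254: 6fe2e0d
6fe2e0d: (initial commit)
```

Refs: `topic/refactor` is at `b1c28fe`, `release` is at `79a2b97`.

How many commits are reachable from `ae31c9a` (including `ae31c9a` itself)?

Walking parent pointers from ae31c9a: reachable set = {0640dbe, 086a254, 172210c, 2eed24a, 6fe2e0d, 762c576, 8f1c3c7, 9916af6, ae31c9a}.
That is 9 commits.

9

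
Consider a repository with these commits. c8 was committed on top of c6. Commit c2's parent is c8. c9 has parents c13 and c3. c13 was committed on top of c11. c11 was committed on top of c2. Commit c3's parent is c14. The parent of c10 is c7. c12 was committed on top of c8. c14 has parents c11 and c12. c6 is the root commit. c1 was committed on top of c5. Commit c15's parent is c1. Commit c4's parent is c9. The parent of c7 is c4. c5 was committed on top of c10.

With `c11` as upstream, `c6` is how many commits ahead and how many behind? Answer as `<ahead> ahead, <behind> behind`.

Reachable from c6: {c6}.
Reachable from c11: {c11, c2, c6, c8}.
Only in c6's history (ahead): {} — 0.
Only in c11's history (behind): {c11, c2, c8} — 3.

0 ahead, 3 behind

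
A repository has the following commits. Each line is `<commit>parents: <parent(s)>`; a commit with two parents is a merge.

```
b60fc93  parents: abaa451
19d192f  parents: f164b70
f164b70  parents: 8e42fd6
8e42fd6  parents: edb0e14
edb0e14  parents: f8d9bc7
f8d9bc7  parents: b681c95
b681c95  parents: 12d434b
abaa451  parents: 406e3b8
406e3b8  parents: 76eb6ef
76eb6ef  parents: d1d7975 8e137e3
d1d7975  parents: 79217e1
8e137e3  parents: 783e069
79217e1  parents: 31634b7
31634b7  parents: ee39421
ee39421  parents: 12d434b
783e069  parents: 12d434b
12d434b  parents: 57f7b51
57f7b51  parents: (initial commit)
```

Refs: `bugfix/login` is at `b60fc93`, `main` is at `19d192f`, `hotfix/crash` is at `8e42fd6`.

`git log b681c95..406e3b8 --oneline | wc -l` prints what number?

Reachable from 406e3b8: {12d434b, 31634b7, 406e3b8, 57f7b51, 76eb6ef, 783e069, 79217e1, 8e137e3, d1d7975, ee39421}.
Reachable from b681c95: {12d434b, 57f7b51, b681c95}.
In 406e3b8's history but not b681c95's: {31634b7, 406e3b8, 76eb6ef, 783e069, 79217e1, 8e137e3, d1d7975, ee39421} — 8 commits.

8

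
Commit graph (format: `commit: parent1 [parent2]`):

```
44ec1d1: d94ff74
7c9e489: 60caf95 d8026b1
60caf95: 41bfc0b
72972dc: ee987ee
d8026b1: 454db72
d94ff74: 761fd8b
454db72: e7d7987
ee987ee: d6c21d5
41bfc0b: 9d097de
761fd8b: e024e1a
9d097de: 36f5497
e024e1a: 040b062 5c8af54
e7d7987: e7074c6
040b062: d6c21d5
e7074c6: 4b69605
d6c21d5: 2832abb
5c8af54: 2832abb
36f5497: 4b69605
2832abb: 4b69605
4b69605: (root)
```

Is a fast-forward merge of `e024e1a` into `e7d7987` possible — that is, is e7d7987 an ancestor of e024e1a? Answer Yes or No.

No

A fast-forward from e7d7987 to e024e1a is possible iff e7d7987 is an ancestor of e024e1a.
Ancestors of e024e1a: {040b062, 2832abb, 4b69605, 5c8af54, d6c21d5, e024e1a}.
e7d7987 is not among them, so fast-forward is not possible.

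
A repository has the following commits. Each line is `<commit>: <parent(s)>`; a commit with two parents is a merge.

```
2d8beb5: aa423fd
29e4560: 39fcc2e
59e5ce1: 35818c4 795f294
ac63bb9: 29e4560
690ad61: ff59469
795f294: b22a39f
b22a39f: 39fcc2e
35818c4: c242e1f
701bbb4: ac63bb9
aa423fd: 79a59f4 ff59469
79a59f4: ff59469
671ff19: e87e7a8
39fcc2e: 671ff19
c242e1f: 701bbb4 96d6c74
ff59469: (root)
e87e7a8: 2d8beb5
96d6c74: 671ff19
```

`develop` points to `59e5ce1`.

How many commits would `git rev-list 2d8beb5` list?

4

Walking parent pointers from 2d8beb5: reachable set = {2d8beb5, 79a59f4, aa423fd, ff59469}.
That is 4 commits.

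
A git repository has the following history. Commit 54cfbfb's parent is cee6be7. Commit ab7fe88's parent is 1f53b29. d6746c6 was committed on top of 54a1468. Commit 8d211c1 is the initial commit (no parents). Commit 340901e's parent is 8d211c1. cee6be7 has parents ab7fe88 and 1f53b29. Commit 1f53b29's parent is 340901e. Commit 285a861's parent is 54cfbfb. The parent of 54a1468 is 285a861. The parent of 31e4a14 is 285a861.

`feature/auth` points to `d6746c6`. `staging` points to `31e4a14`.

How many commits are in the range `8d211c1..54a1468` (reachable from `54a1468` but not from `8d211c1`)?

Reachable from 54a1468: {1f53b29, 285a861, 340901e, 54a1468, 54cfbfb, 8d211c1, ab7fe88, cee6be7}.
Reachable from 8d211c1: {8d211c1}.
In 54a1468's history but not 8d211c1's: {1f53b29, 285a861, 340901e, 54a1468, 54cfbfb, ab7fe88, cee6be7} — 7 commits.

7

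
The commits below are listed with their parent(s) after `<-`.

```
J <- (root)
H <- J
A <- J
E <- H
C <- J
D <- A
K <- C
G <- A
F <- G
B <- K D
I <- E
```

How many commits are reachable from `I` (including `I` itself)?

Walking parent pointers from I: reachable set = {E, H, I, J}.
That is 4 commits.

4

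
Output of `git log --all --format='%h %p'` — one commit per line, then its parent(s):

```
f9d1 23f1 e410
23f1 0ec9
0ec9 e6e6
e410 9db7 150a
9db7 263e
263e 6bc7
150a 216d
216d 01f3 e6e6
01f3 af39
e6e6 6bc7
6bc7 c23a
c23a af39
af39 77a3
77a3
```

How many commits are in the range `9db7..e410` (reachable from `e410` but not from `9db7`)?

Reachable from e410: {01f3, 150a, 216d, 263e, 6bc7, 77a3, 9db7, af39, c23a, e410, e6e6}.
Reachable from 9db7: {263e, 6bc7, 77a3, 9db7, af39, c23a}.
In e410's history but not 9db7's: {01f3, 150a, 216d, e410, e6e6} — 5 commits.

5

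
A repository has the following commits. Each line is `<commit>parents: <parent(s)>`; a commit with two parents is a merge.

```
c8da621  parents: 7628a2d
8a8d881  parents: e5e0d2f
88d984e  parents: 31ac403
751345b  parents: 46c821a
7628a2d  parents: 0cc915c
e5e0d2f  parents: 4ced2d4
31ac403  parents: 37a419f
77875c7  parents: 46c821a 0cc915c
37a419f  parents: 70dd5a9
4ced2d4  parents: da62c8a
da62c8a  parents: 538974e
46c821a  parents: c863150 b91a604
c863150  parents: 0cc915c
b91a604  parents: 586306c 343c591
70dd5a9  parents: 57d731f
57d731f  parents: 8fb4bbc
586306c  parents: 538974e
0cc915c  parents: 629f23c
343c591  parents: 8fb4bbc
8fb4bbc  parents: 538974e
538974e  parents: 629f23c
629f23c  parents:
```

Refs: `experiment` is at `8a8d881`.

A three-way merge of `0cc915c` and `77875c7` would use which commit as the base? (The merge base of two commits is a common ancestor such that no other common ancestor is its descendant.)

0cc915c

Ancestors of 0cc915c: {0cc915c, 629f23c}.
Ancestors of 77875c7: {0cc915c, 343c591, 46c821a, 538974e, 586306c, 629f23c, 77875c7, 8fb4bbc, b91a604, c863150}.
Common ancestors: {0cc915c, 629f23c}.
Among these, 0cc915c is not an ancestor of any other common ancestor — it is the merge base.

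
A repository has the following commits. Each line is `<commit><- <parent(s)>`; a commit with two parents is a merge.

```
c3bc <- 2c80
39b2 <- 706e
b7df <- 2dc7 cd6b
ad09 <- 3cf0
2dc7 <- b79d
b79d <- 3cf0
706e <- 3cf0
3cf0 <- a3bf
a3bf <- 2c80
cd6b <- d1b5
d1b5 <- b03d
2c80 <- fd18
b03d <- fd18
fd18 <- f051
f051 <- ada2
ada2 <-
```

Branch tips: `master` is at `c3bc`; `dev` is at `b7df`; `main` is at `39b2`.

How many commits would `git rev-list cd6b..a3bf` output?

2

Reachable from a3bf: {2c80, a3bf, ada2, f051, fd18}.
Reachable from cd6b: {ada2, b03d, cd6b, d1b5, f051, fd18}.
In a3bf's history but not cd6b's: {2c80, a3bf} — 2 commits.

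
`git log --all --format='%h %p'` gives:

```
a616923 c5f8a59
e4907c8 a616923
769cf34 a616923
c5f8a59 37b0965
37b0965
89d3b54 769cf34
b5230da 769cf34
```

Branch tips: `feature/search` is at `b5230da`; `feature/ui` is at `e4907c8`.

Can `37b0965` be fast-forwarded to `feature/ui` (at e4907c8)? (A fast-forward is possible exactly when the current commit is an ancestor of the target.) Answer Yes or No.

Yes

A fast-forward from 37b0965 to e4907c8 is possible iff 37b0965 is an ancestor of e4907c8.
Ancestors of e4907c8: {37b0965, a616923, c5f8a59, e4907c8}.
37b0965 is among them, so fast-forward is possible.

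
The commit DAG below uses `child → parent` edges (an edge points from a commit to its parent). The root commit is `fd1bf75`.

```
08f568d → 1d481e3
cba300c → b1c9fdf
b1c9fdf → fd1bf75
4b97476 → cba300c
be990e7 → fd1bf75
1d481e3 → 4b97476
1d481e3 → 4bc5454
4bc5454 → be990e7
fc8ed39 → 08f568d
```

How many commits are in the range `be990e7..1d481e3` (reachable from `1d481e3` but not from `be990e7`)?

5

Reachable from 1d481e3: {1d481e3, 4b97476, 4bc5454, b1c9fdf, be990e7, cba300c, fd1bf75}.
Reachable from be990e7: {be990e7, fd1bf75}.
In 1d481e3's history but not be990e7's: {1d481e3, 4b97476, 4bc5454, b1c9fdf, cba300c} — 5 commits.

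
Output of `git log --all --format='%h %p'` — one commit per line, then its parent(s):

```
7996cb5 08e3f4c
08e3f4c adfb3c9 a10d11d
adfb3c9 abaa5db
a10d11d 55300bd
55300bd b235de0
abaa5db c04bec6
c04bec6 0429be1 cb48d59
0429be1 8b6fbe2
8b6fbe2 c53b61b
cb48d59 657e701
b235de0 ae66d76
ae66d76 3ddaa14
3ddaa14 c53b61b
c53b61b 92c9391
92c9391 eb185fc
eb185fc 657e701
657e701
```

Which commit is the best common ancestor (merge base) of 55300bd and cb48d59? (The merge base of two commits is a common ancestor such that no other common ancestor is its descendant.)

657e701

Ancestors of 55300bd: {3ddaa14, 55300bd, 657e701, 92c9391, ae66d76, b235de0, c53b61b, eb185fc}.
Ancestors of cb48d59: {657e701, cb48d59}.
Common ancestors: {657e701}.
The only common ancestor is 657e701, so it is the merge base.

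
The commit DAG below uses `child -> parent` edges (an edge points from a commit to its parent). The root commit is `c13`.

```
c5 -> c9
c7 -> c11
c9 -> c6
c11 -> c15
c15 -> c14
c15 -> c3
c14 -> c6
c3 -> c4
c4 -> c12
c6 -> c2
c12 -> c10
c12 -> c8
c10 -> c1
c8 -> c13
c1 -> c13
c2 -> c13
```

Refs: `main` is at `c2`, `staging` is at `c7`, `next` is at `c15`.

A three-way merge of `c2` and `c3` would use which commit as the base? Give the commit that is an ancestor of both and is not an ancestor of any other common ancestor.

Ancestors of c2: {c13, c2}.
Ancestors of c3: {c1, c10, c12, c13, c3, c4, c8}.
Common ancestors: {c13}.
The only common ancestor is c13, so it is the merge base.

c13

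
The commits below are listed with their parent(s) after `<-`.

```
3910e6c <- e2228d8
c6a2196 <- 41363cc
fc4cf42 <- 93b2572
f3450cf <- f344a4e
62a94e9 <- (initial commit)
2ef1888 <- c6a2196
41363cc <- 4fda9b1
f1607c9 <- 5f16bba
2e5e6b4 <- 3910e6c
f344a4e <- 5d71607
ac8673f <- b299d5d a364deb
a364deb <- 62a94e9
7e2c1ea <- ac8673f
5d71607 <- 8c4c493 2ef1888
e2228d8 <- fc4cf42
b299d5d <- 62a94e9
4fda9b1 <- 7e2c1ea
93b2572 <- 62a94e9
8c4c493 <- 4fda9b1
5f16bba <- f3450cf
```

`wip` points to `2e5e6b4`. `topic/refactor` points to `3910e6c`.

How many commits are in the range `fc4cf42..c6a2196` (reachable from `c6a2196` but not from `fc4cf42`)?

7

Reachable from c6a2196: {41363cc, 4fda9b1, 62a94e9, 7e2c1ea, a364deb, ac8673f, b299d5d, c6a2196}.
Reachable from fc4cf42: {62a94e9, 93b2572, fc4cf42}.
In c6a2196's history but not fc4cf42's: {41363cc, 4fda9b1, 7e2c1ea, a364deb, ac8673f, b299d5d, c6a2196} — 7 commits.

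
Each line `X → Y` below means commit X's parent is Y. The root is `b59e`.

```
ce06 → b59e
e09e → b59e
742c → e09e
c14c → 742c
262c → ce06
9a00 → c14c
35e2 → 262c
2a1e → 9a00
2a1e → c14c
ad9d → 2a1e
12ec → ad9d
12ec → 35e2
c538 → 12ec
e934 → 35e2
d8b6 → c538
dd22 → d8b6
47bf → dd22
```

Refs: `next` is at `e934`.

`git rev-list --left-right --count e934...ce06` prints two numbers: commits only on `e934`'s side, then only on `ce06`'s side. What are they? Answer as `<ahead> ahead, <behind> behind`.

3 ahead, 0 behind

Reachable from e934: {262c, 35e2, b59e, ce06, e934}.
Reachable from ce06: {b59e, ce06}.
Only in e934's history (ahead): {262c, 35e2, e934} — 3.
Only in ce06's history (behind): {} — 0.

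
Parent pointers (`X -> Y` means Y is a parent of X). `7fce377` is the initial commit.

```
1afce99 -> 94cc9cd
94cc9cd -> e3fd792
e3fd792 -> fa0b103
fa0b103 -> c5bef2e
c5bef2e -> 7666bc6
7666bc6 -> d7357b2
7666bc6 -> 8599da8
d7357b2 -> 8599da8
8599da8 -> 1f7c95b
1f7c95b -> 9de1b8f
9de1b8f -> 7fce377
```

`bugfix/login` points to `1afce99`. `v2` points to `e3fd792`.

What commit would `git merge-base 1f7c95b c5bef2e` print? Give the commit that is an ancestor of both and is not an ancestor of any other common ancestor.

1f7c95b

Ancestors of 1f7c95b: {1f7c95b, 7fce377, 9de1b8f}.
Ancestors of c5bef2e: {1f7c95b, 7666bc6, 7fce377, 8599da8, 9de1b8f, c5bef2e, d7357b2}.
Common ancestors: {1f7c95b, 7fce377, 9de1b8f}.
Among these, 1f7c95b is not an ancestor of any other common ancestor — it is the merge base.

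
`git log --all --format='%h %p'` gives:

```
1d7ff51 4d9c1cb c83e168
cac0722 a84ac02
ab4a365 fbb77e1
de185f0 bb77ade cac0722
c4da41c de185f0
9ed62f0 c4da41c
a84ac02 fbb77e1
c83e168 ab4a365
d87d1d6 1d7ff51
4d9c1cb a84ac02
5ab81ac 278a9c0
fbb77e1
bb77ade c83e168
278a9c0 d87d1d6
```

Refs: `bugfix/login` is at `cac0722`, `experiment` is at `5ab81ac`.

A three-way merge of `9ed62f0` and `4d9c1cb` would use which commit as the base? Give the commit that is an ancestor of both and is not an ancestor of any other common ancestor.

Ancestors of 9ed62f0: {9ed62f0, a84ac02, ab4a365, bb77ade, c4da41c, c83e168, cac0722, de185f0, fbb77e1}.
Ancestors of 4d9c1cb: {4d9c1cb, a84ac02, fbb77e1}.
Common ancestors: {a84ac02, fbb77e1}.
Among these, a84ac02 is not an ancestor of any other common ancestor — it is the merge base.

a84ac02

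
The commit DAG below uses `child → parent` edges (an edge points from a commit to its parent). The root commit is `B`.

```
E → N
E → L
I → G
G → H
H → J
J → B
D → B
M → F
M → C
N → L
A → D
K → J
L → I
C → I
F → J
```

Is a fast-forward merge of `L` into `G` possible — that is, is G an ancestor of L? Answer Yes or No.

A fast-forward from G to L is possible iff G is an ancestor of L.
Ancestors of L: {B, G, H, I, J, L}.
G is among them, so fast-forward is possible.

Yes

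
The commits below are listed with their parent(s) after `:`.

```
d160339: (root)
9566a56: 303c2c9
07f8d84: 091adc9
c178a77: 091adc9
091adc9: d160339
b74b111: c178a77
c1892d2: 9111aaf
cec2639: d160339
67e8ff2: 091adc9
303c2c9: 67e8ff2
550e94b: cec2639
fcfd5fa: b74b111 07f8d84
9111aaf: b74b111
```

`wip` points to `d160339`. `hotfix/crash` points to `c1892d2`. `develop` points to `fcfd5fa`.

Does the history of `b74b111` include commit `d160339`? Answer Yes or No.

Yes

Ancestors of b74b111 (commits reachable by following parents): {091adc9, b74b111, c178a77, d160339}.
d160339 is in that set, so it is an ancestor of b74b111.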